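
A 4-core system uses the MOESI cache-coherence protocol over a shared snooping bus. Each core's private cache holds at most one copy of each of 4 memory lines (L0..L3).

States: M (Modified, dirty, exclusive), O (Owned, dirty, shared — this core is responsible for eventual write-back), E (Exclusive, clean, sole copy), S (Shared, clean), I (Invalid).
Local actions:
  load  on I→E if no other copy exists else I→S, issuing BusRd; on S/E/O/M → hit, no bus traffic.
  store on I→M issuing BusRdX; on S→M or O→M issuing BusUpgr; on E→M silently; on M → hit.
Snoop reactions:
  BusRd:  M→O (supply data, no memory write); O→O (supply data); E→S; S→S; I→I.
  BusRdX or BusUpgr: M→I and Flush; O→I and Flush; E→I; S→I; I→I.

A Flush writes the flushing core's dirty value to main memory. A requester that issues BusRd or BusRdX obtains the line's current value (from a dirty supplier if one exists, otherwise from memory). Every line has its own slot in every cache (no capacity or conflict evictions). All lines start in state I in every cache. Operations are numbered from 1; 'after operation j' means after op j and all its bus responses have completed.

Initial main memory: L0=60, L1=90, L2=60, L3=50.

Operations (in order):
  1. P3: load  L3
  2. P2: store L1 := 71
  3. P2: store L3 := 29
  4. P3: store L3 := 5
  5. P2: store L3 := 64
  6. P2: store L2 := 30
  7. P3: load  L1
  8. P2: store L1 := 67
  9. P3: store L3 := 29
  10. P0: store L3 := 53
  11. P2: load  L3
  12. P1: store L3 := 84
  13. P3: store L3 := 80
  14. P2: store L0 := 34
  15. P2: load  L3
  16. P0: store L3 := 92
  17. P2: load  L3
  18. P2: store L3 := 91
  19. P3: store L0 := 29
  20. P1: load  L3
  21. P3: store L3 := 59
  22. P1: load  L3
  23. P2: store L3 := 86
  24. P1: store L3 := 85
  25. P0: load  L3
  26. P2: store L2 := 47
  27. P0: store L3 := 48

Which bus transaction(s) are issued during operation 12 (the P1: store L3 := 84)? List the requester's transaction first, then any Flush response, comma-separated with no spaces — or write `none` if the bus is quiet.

bus = BusRdX,Flush

  op1 P3: load  L3 → I/I/I/E on L3; bus BusRd; mem=50
  op2 P2: store L1 := 71 → I/I/M/I on L1; bus BusRdX; mem=90
  op3 P2: store L3 := 29 → I/I/M/I on L3; bus BusRdX; mem=50
  op4 P3: store L3 := 5 → I/I/I/M on L3; bus BusRdX Flush; mem=29
  op5 P2: store L3 := 64 → I/I/M/I on L3; bus BusRdX Flush; mem=5
  op6 P2: store L2 := 30 → I/I/M/I on L2; bus BusRdX; mem=60
  op7 P3: load  L1 → I/I/O/S on L1; bus BusRd; mem=90
  op8 P2: store L1 := 67 → I/I/M/I on L1; bus BusUpgr; mem=90
  op9 P3: store L3 := 29 → I/I/I/M on L3; bus BusRdX Flush; mem=64
  op10 P0: store L3 := 53 → M/I/I/I on L3; bus BusRdX Flush; mem=29
  op11 P2: load  L3 → O/I/S/I on L3; bus BusRd; mem=29
  op12 P1: store L3 := 84 → I/M/I/I on L3; bus BusRdX Flush; mem=53
  op13 P3: store L3 := 80 → I/I/I/M on L3; bus BusRdX Flush; mem=84
  op14 P2: store L0 := 34 → I/I/M/I on L0; bus BusRdX; mem=60
  op15 P2: load  L3 → I/I/S/O on L3; bus BusRd; mem=84
  op16 P0: store L3 := 92 → M/I/I/I on L3; bus BusRdX Flush; mem=80
  op17 P2: load  L3 → O/I/S/I on L3; bus BusRd; mem=80
  op18 P2: store L3 := 91 → I/I/M/I on L3; bus BusUpgr Flush; mem=92
  op19 P3: store L0 := 29 → I/I/I/M on L0; bus BusRdX Flush; mem=34
  op20 P1: load  L3 → I/S/O/I on L3; bus BusRd; mem=92
  op21 P3: store L3 := 59 → I/I/I/M on L3; bus BusRdX Flush; mem=91
  op22 P1: load  L3 → I/S/I/O on L3; bus BusRd; mem=91
  op23 P2: store L3 := 86 → I/I/M/I on L3; bus BusRdX Flush; mem=59
  op24 P1: store L3 := 85 → I/M/I/I on L3; bus BusRdX Flush; mem=86
  op25 P0: load  L3 → S/O/I/I on L3; bus BusRd; mem=86
  op26 P2: store L2 := 47 → I/I/M/I on L2; bus (none); mem=60
  op27 P0: store L3 := 48 → M/I/I/I on L3; bus BusUpgr Flush; mem=85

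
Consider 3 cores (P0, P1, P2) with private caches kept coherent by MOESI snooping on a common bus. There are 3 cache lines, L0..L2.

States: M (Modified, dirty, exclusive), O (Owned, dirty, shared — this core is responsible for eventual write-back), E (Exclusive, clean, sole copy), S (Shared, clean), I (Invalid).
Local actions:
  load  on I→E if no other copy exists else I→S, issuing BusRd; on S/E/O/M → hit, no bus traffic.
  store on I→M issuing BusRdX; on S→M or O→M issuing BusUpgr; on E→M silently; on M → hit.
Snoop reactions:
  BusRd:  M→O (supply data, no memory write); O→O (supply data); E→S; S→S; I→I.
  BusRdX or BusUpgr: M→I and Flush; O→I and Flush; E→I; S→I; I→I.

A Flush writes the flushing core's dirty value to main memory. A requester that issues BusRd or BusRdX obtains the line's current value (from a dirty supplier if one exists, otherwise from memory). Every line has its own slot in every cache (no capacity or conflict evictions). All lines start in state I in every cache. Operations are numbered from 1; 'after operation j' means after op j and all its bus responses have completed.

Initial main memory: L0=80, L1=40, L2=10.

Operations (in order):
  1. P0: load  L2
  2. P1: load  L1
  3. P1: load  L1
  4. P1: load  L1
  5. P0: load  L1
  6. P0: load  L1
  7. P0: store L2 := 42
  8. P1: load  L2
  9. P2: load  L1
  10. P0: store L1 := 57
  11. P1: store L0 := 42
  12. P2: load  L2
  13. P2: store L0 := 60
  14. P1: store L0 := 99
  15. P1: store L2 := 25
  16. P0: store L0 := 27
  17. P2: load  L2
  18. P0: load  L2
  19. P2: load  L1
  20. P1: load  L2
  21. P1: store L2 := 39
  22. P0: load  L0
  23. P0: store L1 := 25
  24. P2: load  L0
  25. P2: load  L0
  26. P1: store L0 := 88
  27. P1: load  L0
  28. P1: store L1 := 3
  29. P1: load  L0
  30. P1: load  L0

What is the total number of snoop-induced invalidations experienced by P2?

invalidations = 6

1. P0: load  L2  bus=[BusRd]  L2: P0=E P1=I P2=I  mem[L2]=10
2. P1: load  L1  bus=[BusRd]  L1: P0=I P1=E P2=I  mem[L1]=40
3. P1: load  L1  bus=[-]  L1: P0=I P1=E P2=I  mem[L1]=40
4. P1: load  L1  bus=[-]  L1: P0=I P1=E P2=I  mem[L1]=40
5. P0: load  L1  bus=[BusRd]  L1: P0=S P1=S P2=I  mem[L1]=40
6. P0: load  L1  bus=[-]  L1: P0=S P1=S P2=I  mem[L1]=40
7. P0: store L2 := 42  bus=[-]  L2: P0=M P1=I P2=I  mem[L2]=10
8. P1: load  L2  bus=[BusRd]  L2: P0=O P1=S P2=I  mem[L2]=10
9. P2: load  L1  bus=[BusRd]  L1: P0=S P1=S P2=S  mem[L1]=40
10. P0: store L1 := 57  bus=[BusUpgr]  L1: P0=M P1=I P2=I  mem[L1]=40
11. P1: store L0 := 42  bus=[BusRdX]  L0: P0=I P1=M P2=I  mem[L0]=80
12. P2: load  L2  bus=[BusRd]  L2: P0=O P1=S P2=S  mem[L2]=10
13. P2: store L0 := 60  bus=[BusRdX,Flush]  L0: P0=I P1=I P2=M  mem[L0]=42
14. P1: store L0 := 99  bus=[BusRdX,Flush]  L0: P0=I P1=M P2=I  mem[L0]=60
15. P1: store L2 := 25  bus=[BusUpgr,Flush]  L2: P0=I P1=M P2=I  mem[L2]=42
16. P0: store L0 := 27  bus=[BusRdX,Flush]  L0: P0=M P1=I P2=I  mem[L0]=99
17. P2: load  L2  bus=[BusRd]  L2: P0=I P1=O P2=S  mem[L2]=42
18. P0: load  L2  bus=[BusRd]  L2: P0=S P1=O P2=S  mem[L2]=42
19. P2: load  L1  bus=[BusRd]  L1: P0=O P1=I P2=S  mem[L1]=40
20. P1: load  L2  bus=[-]  L2: P0=S P1=O P2=S  mem[L2]=42
21. P1: store L2 := 39  bus=[BusUpgr]  L2: P0=I P1=M P2=I  mem[L2]=42
22. P0: load  L0  bus=[-]  L0: P0=M P1=I P2=I  mem[L0]=99
23. P0: store L1 := 25  bus=[BusUpgr]  L1: P0=M P1=I P2=I  mem[L1]=40
24. P2: load  L0  bus=[BusRd]  L0: P0=O P1=I P2=S  mem[L0]=99
25. P2: load  L0  bus=[-]  L0: P0=O P1=I P2=S  mem[L0]=99
26. P1: store L0 := 88  bus=[BusRdX,Flush]  L0: P0=I P1=M P2=I  mem[L0]=27
27. P1: load  L0  bus=[-]  L0: P0=I P1=M P2=I  mem[L0]=27
28. P1: store L1 := 3  bus=[BusRdX,Flush]  L1: P0=I P1=M P2=I  mem[L1]=25
29. P1: load  L0  bus=[-]  L0: P0=I P1=M P2=I  mem[L0]=27
30. P1: load  L0  bus=[-]  L0: P0=I P1=M P2=I  mem[L0]=27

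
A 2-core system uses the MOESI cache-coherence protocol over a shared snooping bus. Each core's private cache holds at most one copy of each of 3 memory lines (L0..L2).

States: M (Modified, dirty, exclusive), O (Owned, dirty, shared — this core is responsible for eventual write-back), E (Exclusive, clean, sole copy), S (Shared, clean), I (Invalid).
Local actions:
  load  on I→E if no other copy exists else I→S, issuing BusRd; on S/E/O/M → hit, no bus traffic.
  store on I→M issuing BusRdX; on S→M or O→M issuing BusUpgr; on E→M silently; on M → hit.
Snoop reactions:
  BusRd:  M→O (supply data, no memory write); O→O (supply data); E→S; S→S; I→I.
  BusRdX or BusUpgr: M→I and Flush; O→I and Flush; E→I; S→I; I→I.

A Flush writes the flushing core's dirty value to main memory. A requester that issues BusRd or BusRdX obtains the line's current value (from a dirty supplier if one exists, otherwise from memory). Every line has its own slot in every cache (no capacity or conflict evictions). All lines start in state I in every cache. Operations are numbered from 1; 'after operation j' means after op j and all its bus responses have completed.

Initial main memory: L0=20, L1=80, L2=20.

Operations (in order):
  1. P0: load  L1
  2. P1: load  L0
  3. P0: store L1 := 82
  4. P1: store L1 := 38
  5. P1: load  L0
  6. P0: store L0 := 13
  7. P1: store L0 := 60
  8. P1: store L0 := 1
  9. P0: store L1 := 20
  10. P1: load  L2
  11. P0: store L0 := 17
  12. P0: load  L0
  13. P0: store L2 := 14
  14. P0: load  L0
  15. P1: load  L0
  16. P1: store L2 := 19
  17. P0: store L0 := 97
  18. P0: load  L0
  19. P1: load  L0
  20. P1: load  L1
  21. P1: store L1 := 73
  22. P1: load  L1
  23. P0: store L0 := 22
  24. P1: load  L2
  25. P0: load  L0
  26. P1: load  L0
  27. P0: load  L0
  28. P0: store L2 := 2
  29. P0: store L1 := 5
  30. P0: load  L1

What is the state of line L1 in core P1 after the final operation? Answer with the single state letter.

  op1 P0: load  L1 → E/I on L1; bus BusRd; mem=80
  op2 P1: load  L0 → I/E on L0; bus BusRd; mem=20
  op3 P0: store L1 := 82 → M/I on L1; bus (none); mem=80
  op4 P1: store L1 := 38 → I/M on L1; bus BusRdX Flush; mem=82
  op5 P1: load  L0 → I/E on L0; bus (none); mem=20
  op6 P0: store L0 := 13 → M/I on L0; bus BusRdX; mem=20
  op7 P1: store L0 := 60 → I/M on L0; bus BusRdX Flush; mem=13
  op8 P1: store L0 := 1 → I/M on L0; bus (none); mem=13
  op9 P0: store L1 := 20 → M/I on L1; bus BusRdX Flush; mem=38
  op10 P1: load  L2 → I/E on L2; bus BusRd; mem=20
  op11 P0: store L0 := 17 → M/I on L0; bus BusRdX Flush; mem=1
  op12 P0: load  L0 → M/I on L0; bus (none); mem=1
  op13 P0: store L2 := 14 → M/I on L2; bus BusRdX; mem=20
  op14 P0: load  L0 → M/I on L0; bus (none); mem=1
  op15 P1: load  L0 → O/S on L0; bus BusRd; mem=1
  op16 P1: store L2 := 19 → I/M on L2; bus BusRdX Flush; mem=14
  op17 P0: store L0 := 97 → M/I on L0; bus BusUpgr; mem=1
  op18 P0: load  L0 → M/I on L0; bus (none); mem=1
  op19 P1: load  L0 → O/S on L0; bus BusRd; mem=1
  op20 P1: load  L1 → O/S on L1; bus BusRd; mem=38
  op21 P1: store L1 := 73 → I/M on L1; bus BusUpgr Flush; mem=20
  op22 P1: load  L1 → I/M on L1; bus (none); mem=20
  op23 P0: store L0 := 22 → M/I on L0; bus BusUpgr; mem=1
  op24 P1: load  L2 → I/M on L2; bus (none); mem=14
  op25 P0: load  L0 → M/I on L0; bus (none); mem=1
  op26 P1: load  L0 → O/S on L0; bus BusRd; mem=1
  op27 P0: load  L0 → O/S on L0; bus (none); mem=1
  op28 P0: store L2 := 2 → M/I on L2; bus BusRdX Flush; mem=19
  op29 P0: store L1 := 5 → M/I on L1; bus BusRdX Flush; mem=73
  op30 P0: load  L1 → M/I on L1; bus (none); mem=73

state = I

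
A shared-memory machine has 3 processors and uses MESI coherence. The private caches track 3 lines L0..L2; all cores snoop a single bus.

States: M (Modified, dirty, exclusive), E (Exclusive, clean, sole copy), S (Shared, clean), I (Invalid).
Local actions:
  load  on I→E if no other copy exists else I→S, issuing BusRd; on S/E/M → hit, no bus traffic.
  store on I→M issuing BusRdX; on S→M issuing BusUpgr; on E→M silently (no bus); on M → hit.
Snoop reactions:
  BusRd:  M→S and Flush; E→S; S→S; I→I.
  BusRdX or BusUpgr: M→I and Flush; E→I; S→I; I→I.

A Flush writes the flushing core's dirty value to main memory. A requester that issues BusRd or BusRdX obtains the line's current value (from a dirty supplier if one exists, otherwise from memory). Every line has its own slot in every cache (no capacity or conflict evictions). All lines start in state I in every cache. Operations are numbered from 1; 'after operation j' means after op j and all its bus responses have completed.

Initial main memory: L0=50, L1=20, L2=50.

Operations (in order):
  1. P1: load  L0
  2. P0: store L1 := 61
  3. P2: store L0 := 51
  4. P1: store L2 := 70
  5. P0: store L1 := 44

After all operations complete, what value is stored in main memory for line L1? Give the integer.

1. P1: load  L0  bus=[BusRd]  L0: P0=I P1=E P2=I  mem[L0]=50
2. P0: store L1 := 61  bus=[BusRdX]  L1: P0=M P1=I P2=I  mem[L1]=20
3. P2: store L0 := 51  bus=[BusRdX]  L0: P0=I P1=I P2=M  mem[L0]=50
4. P1: store L2 := 70  bus=[BusRdX]  L2: P0=I P1=M P2=I  mem[L2]=50
5. P0: store L1 := 44  bus=[-]  L1: P0=M P1=I P2=I  mem[L1]=20

memory[L1] = 20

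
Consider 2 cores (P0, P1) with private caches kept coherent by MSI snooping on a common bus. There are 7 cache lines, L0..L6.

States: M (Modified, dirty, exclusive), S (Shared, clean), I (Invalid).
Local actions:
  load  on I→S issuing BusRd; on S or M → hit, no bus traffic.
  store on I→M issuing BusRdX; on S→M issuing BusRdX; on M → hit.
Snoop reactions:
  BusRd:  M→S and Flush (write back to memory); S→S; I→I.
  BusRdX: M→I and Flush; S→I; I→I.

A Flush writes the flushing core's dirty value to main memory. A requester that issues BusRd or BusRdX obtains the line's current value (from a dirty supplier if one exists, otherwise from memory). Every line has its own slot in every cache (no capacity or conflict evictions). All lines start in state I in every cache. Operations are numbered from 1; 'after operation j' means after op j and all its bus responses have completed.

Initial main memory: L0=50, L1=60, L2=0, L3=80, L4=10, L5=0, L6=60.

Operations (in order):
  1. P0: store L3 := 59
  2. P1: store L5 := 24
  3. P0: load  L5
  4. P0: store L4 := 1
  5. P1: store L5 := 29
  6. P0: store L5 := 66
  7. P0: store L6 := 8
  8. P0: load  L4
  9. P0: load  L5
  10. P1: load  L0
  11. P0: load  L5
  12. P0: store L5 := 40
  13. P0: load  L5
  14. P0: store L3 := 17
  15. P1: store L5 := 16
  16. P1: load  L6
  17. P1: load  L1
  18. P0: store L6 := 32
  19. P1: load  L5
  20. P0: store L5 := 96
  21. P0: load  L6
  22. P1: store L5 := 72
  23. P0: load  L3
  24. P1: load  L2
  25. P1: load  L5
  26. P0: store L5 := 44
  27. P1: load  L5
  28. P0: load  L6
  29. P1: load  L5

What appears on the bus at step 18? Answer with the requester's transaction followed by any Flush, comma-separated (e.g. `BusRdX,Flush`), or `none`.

bus = BusRdX

[1] P0: store L3 := 59 | P0:M(59), P1:I | bus: BusRdX
[2] P1: store L5 := 24 | P0:I, P1:M(24) | bus: BusRdX
[3] P0: load  L5 | P0:S(24), P1:S(24) | bus: BusRd,Flush
[4] P0: store L4 := 1 | P0:M(1), P1:I | bus: BusRdX
[5] P1: store L5 := 29 | P0:I, P1:M(29) | bus: BusRdX
[6] P0: store L5 := 66 | P0:M(66), P1:I | bus: BusRdX,Flush
[7] P0: store L6 := 8 | P0:M(8), P1:I | bus: BusRdX
[8] P0: load  L4 | P0:M(1), P1:I | bus: none
[9] P0: load  L5 | P0:M(66), P1:I | bus: none
[10] P1: load  L0 | P0:I, P1:S(50) | bus: BusRd
[11] P0: load  L5 | P0:M(66), P1:I | bus: none
[12] P0: store L5 := 40 | P0:M(40), P1:I | bus: none
[13] P0: load  L5 | P0:M(40), P1:I | bus: none
[14] P0: store L3 := 17 | P0:M(17), P1:I | bus: none
[15] P1: store L5 := 16 | P0:I, P1:M(16) | bus: BusRdX,Flush
[16] P1: load  L6 | P0:S(8), P1:S(8) | bus: BusRd,Flush
[17] P1: load  L1 | P0:I, P1:S(60) | bus: BusRd
[18] P0: store L6 := 32 | P0:M(32), P1:I | bus: BusRdX
[19] P1: load  L5 | P0:I, P1:M(16) | bus: none
[20] P0: store L5 := 96 | P0:M(96), P1:I | bus: BusRdX,Flush
[21] P0: load  L6 | P0:M(32), P1:I | bus: none
[22] P1: store L5 := 72 | P0:I, P1:M(72) | bus: BusRdX,Flush
[23] P0: load  L3 | P0:M(17), P1:I | bus: none
[24] P1: load  L2 | P0:I, P1:S(0) | bus: BusRd
[25] P1: load  L5 | P0:I, P1:M(72) | bus: none
[26] P0: store L5 := 44 | P0:M(44), P1:I | bus: BusRdX,Flush
[27] P1: load  L5 | P0:S(44), P1:S(44) | bus: BusRd,Flush
[28] P0: load  L6 | P0:M(32), P1:I | bus: none
[29] P1: load  L5 | P0:S(44), P1:S(44) | bus: none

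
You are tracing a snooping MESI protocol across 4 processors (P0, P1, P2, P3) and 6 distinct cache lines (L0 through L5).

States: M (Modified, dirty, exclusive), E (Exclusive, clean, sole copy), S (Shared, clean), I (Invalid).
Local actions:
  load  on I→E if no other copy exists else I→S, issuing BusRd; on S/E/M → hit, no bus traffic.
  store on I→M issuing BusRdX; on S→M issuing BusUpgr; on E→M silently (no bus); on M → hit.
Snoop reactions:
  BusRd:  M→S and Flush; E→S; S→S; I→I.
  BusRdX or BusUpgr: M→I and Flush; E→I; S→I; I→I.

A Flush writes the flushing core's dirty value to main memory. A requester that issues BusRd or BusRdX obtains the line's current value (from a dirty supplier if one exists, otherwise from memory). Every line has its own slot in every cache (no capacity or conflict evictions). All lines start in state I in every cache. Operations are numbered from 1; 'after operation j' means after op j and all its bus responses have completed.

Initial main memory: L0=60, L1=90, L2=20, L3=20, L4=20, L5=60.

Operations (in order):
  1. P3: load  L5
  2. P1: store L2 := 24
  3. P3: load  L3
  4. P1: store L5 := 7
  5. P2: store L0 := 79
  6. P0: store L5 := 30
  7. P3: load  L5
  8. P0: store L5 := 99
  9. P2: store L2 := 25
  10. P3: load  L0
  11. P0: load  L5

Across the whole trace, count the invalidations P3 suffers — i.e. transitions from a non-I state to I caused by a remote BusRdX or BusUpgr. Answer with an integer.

1. P3: load  L5  bus=[BusRd]  L5: P0=I P1=I P2=I P3=E  mem[L5]=60
2. P1: store L2 := 24  bus=[BusRdX]  L2: P0=I P1=M P2=I P3=I  mem[L2]=20
3. P3: load  L3  bus=[BusRd]  L3: P0=I P1=I P2=I P3=E  mem[L3]=20
4. P1: store L5 := 7  bus=[BusRdX]  L5: P0=I P1=M P2=I P3=I  mem[L5]=60
5. P2: store L0 := 79  bus=[BusRdX]  L0: P0=I P1=I P2=M P3=I  mem[L0]=60
6. P0: store L5 := 30  bus=[BusRdX,Flush]  L5: P0=M P1=I P2=I P3=I  mem[L5]=7
7. P3: load  L5  bus=[BusRd,Flush]  L5: P0=S P1=I P2=I P3=S  mem[L5]=30
8. P0: store L5 := 99  bus=[BusUpgr]  L5: P0=M P1=I P2=I P3=I  mem[L5]=30
9. P2: store L2 := 25  bus=[BusRdX,Flush]  L2: P0=I P1=I P2=M P3=I  mem[L2]=24
10. P3: load  L0  bus=[BusRd,Flush]  L0: P0=I P1=I P2=S P3=S  mem[L0]=79
11. P0: load  L5  bus=[-]  L5: P0=M P1=I P2=I P3=I  mem[L5]=30

invalidations = 2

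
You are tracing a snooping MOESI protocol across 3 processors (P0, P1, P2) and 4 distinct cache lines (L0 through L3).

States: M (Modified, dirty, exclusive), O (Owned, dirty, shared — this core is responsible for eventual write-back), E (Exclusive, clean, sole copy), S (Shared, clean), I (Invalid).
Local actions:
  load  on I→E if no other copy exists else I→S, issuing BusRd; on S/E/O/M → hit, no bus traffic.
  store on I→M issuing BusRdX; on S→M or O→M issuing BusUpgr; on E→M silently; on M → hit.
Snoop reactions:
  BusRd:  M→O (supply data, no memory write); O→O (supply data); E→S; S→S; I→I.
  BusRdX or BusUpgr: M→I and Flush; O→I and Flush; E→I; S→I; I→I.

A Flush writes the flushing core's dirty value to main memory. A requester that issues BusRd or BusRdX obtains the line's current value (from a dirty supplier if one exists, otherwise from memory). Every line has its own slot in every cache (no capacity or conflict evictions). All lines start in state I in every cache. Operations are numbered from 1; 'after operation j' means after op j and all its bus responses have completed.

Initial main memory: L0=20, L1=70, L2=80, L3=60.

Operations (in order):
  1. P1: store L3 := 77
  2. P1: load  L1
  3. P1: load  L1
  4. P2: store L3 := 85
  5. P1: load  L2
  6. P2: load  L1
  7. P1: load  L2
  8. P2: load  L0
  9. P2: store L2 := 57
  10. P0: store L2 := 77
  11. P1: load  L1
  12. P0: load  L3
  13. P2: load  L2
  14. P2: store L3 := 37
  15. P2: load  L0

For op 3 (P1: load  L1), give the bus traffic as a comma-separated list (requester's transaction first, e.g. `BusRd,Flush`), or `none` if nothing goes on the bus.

1. P1: store L3 := 77  bus=[BusRdX]  L3: P0=I P1=M P2=I  mem[L3]=60
2. P1: load  L1  bus=[BusRd]  L1: P0=I P1=E P2=I  mem[L1]=70
3. P1: load  L1  bus=[-]  L1: P0=I P1=E P2=I  mem[L1]=70
4. P2: store L3 := 85  bus=[BusRdX,Flush]  L3: P0=I P1=I P2=M  mem[L3]=77
5. P1: load  L2  bus=[BusRd]  L2: P0=I P1=E P2=I  mem[L2]=80
6. P2: load  L1  bus=[BusRd]  L1: P0=I P1=S P2=S  mem[L1]=70
7. P1: load  L2  bus=[-]  L2: P0=I P1=E P2=I  mem[L2]=80
8. P2: load  L0  bus=[BusRd]  L0: P0=I P1=I P2=E  mem[L0]=20
9. P2: store L2 := 57  bus=[BusRdX]  L2: P0=I P1=I P2=M  mem[L2]=80
10. P0: store L2 := 77  bus=[BusRdX,Flush]  L2: P0=M P1=I P2=I  mem[L2]=57
11. P1: load  L1  bus=[-]  L1: P0=I P1=S P2=S  mem[L1]=70
12. P0: load  L3  bus=[BusRd]  L3: P0=S P1=I P2=O  mem[L3]=77
13. P2: load  L2  bus=[BusRd]  L2: P0=O P1=I P2=S  mem[L2]=57
14. P2: store L3 := 37  bus=[BusUpgr]  L3: P0=I P1=I P2=M  mem[L3]=77
15. P2: load  L0  bus=[-]  L0: P0=I P1=I P2=E  mem[L0]=20

bus = none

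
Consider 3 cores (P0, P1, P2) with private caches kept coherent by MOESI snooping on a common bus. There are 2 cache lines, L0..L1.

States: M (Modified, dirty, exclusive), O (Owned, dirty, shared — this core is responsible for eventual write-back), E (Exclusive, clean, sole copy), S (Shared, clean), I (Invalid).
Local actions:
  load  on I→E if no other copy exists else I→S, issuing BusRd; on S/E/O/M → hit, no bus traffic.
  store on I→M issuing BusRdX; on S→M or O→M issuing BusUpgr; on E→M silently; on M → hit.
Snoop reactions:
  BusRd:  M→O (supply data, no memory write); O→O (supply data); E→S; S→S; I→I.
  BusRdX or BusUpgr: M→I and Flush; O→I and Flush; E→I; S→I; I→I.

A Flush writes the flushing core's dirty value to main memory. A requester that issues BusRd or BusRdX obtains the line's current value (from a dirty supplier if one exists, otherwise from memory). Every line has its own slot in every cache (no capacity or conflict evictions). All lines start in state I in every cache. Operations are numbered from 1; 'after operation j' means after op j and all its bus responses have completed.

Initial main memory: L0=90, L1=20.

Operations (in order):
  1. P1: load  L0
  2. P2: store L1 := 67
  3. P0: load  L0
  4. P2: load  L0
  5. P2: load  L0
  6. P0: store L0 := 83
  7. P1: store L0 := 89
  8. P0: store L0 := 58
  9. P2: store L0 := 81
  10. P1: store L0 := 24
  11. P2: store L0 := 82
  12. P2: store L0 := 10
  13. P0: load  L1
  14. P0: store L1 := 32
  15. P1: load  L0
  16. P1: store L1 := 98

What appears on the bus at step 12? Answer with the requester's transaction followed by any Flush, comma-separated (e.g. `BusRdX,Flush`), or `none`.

  op1 P1: load  L0 → I/E/I on L0; bus BusRd; mem=90
  op2 P2: store L1 := 67 → I/I/M on L1; bus BusRdX; mem=20
  op3 P0: load  L0 → S/S/I on L0; bus BusRd; mem=90
  op4 P2: load  L0 → S/S/S on L0; bus BusRd; mem=90
  op5 P2: load  L0 → S/S/S on L0; bus (none); mem=90
  op6 P0: store L0 := 83 → M/I/I on L0; bus BusUpgr; mem=90
  op7 P1: store L0 := 89 → I/M/I on L0; bus BusRdX Flush; mem=83
  op8 P0: store L0 := 58 → M/I/I on L0; bus BusRdX Flush; mem=89
  op9 P2: store L0 := 81 → I/I/M on L0; bus BusRdX Flush; mem=58
  op10 P1: store L0 := 24 → I/M/I on L0; bus BusRdX Flush; mem=81
  op11 P2: store L0 := 82 → I/I/M on L0; bus BusRdX Flush; mem=24
  op12 P2: store L0 := 10 → I/I/M on L0; bus (none); mem=24
  op13 P0: load  L1 → S/I/O on L1; bus BusRd; mem=20
  op14 P0: store L1 := 32 → M/I/I on L1; bus BusUpgr Flush; mem=67
  op15 P1: load  L0 → I/S/O on L0; bus BusRd; mem=24
  op16 P1: store L1 := 98 → I/M/I on L1; bus BusRdX Flush; mem=32

bus = none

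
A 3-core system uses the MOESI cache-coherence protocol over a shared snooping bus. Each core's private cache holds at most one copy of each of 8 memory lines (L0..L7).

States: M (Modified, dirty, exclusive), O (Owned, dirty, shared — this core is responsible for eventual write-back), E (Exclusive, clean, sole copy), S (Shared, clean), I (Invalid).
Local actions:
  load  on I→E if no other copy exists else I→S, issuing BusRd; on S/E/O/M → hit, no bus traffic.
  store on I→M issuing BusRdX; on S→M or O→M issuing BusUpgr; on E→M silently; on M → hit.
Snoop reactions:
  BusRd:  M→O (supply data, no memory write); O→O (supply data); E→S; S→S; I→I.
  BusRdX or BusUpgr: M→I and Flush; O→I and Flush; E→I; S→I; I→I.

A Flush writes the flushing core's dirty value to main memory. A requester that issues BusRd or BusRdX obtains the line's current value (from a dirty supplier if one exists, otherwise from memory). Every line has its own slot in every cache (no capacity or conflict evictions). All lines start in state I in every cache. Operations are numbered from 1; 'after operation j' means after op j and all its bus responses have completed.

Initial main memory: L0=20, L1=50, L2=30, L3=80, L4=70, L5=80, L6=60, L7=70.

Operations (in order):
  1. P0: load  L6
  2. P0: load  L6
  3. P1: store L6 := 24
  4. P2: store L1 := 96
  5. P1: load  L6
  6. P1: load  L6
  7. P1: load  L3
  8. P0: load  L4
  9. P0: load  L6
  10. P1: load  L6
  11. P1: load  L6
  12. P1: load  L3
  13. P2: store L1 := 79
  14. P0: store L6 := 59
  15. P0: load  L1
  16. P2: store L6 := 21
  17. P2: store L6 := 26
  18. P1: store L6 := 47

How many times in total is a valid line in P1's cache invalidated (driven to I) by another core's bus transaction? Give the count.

1. P0: load  L6  bus=[BusRd]  L6: P0=E P1=I P2=I  mem[L6]=60
2. P0: load  L6  bus=[-]  L6: P0=E P1=I P2=I  mem[L6]=60
3. P1: store L6 := 24  bus=[BusRdX]  L6: P0=I P1=M P2=I  mem[L6]=60
4. P2: store L1 := 96  bus=[BusRdX]  L1: P0=I P1=I P2=M  mem[L1]=50
5. P1: load  L6  bus=[-]  L6: P0=I P1=M P2=I  mem[L6]=60
6. P1: load  L6  bus=[-]  L6: P0=I P1=M P2=I  mem[L6]=60
7. P1: load  L3  bus=[BusRd]  L3: P0=I P1=E P2=I  mem[L3]=80
8. P0: load  L4  bus=[BusRd]  L4: P0=E P1=I P2=I  mem[L4]=70
9. P0: load  L6  bus=[BusRd]  L6: P0=S P1=O P2=I  mem[L6]=60
10. P1: load  L6  bus=[-]  L6: P0=S P1=O P2=I  mem[L6]=60
11. P1: load  L6  bus=[-]  L6: P0=S P1=O P2=I  mem[L6]=60
12. P1: load  L3  bus=[-]  L3: P0=I P1=E P2=I  mem[L3]=80
13. P2: store L1 := 79  bus=[-]  L1: P0=I P1=I P2=M  mem[L1]=50
14. P0: store L6 := 59  bus=[BusUpgr,Flush]  L6: P0=M P1=I P2=I  mem[L6]=24
15. P0: load  L1  bus=[BusRd]  L1: P0=S P1=I P2=O  mem[L1]=50
16. P2: store L6 := 21  bus=[BusRdX,Flush]  L6: P0=I P1=I P2=M  mem[L6]=59
17. P2: store L6 := 26  bus=[-]  L6: P0=I P1=I P2=M  mem[L6]=59
18. P1: store L6 := 47  bus=[BusRdX,Flush]  L6: P0=I P1=M P2=I  mem[L6]=26

invalidations = 1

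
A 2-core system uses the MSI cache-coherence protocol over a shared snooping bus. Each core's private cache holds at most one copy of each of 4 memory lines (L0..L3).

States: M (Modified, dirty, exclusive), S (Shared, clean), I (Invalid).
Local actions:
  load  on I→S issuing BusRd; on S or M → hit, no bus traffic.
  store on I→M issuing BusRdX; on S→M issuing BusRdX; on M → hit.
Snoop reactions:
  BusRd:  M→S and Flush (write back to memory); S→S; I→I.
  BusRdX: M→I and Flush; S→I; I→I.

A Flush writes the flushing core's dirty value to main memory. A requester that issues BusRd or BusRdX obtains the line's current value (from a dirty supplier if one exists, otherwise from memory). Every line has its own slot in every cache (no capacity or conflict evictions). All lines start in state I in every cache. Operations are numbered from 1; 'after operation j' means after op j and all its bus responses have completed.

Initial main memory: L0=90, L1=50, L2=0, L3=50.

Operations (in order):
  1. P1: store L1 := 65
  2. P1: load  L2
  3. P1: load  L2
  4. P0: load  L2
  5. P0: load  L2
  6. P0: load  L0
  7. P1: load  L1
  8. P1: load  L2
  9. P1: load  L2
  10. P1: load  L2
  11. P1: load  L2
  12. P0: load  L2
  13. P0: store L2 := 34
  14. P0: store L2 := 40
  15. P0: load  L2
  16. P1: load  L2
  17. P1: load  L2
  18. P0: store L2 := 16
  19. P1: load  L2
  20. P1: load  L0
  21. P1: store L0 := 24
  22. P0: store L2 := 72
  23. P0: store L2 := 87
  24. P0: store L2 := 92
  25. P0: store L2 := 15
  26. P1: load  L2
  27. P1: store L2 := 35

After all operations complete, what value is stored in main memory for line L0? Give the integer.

memory[L0] = 90

  op1 P1: store L1 := 65 → I/M on L1; bus BusRdX; mem=50
  op2 P1: load  L2 → I/S on L2; bus BusRd; mem=0
  op3 P1: load  L2 → I/S on L2; bus (none); mem=0
  op4 P0: load  L2 → S/S on L2; bus BusRd; mem=0
  op5 P0: load  L2 → S/S on L2; bus (none); mem=0
  op6 P0: load  L0 → S/I on L0; bus BusRd; mem=90
  op7 P1: load  L1 → I/M on L1; bus (none); mem=50
  op8 P1: load  L2 → S/S on L2; bus (none); mem=0
  op9 P1: load  L2 → S/S on L2; bus (none); mem=0
  op10 P1: load  L2 → S/S on L2; bus (none); mem=0
  op11 P1: load  L2 → S/S on L2; bus (none); mem=0
  op12 P0: load  L2 → S/S on L2; bus (none); mem=0
  op13 P0: store L2 := 34 → M/I on L2; bus BusRdX; mem=0
  op14 P0: store L2 := 40 → M/I on L2; bus (none); mem=0
  op15 P0: load  L2 → M/I on L2; bus (none); mem=0
  op16 P1: load  L2 → S/S on L2; bus BusRd Flush; mem=40
  op17 P1: load  L2 → S/S on L2; bus (none); mem=40
  op18 P0: store L2 := 16 → M/I on L2; bus BusRdX; mem=40
  op19 P1: load  L2 → S/S on L2; bus BusRd Flush; mem=16
  op20 P1: load  L0 → S/S on L0; bus BusRd; mem=90
  op21 P1: store L0 := 24 → I/M on L0; bus BusRdX; mem=90
  op22 P0: store L2 := 72 → M/I on L2; bus BusRdX; mem=16
  op23 P0: store L2 := 87 → M/I on L2; bus (none); mem=16
  op24 P0: store L2 := 92 → M/I on L2; bus (none); mem=16
  op25 P0: store L2 := 15 → M/I on L2; bus (none); mem=16
  op26 P1: load  L2 → S/S on L2; bus BusRd Flush; mem=15
  op27 P1: store L2 := 35 → I/M on L2; bus BusRdX; mem=15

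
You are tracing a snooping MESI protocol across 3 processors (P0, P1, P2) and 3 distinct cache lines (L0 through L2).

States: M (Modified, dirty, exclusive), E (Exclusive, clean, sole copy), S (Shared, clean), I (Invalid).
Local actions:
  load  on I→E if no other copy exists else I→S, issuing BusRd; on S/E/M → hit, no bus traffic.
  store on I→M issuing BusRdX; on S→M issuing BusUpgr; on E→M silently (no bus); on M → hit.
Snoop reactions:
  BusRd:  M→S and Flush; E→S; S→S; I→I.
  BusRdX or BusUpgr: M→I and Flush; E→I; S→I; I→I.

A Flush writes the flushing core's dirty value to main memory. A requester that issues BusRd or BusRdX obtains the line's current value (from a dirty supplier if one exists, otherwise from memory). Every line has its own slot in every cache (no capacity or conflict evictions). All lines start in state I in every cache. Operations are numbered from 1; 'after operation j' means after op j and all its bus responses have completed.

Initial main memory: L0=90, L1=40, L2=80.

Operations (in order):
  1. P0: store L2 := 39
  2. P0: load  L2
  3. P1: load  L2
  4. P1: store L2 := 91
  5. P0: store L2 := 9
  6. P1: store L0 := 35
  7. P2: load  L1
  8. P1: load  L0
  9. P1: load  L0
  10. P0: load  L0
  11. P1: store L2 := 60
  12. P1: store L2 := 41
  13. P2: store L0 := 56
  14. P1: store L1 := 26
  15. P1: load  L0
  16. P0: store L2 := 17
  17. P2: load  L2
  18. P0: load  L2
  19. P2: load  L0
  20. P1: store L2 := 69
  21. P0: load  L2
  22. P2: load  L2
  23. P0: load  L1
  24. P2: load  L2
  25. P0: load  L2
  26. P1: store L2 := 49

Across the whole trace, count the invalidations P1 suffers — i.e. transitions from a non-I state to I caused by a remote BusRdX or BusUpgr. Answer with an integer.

  op1 P0: store L2 := 39 → M/I/I on L2; bus BusRdX; mem=80
  op2 P0: load  L2 → M/I/I on L2; bus (none); mem=80
  op3 P1: load  L2 → S/S/I on L2; bus BusRd Flush; mem=39
  op4 P1: store L2 := 91 → I/M/I on L2; bus BusUpgr; mem=39
  op5 P0: store L2 := 9 → M/I/I on L2; bus BusRdX Flush; mem=91
  op6 P1: store L0 := 35 → I/M/I on L0; bus BusRdX; mem=90
  op7 P2: load  L1 → I/I/E on L1; bus BusRd; mem=40
  op8 P1: load  L0 → I/M/I on L0; bus (none); mem=90
  op9 P1: load  L0 → I/M/I on L0; bus (none); mem=90
  op10 P0: load  L0 → S/S/I on L0; bus BusRd Flush; mem=35
  op11 P1: store L2 := 60 → I/M/I on L2; bus BusRdX Flush; mem=9
  op12 P1: store L2 := 41 → I/M/I on L2; bus (none); mem=9
  op13 P2: store L0 := 56 → I/I/M on L0; bus BusRdX; mem=35
  op14 P1: store L1 := 26 → I/M/I on L1; bus BusRdX; mem=40
  op15 P1: load  L0 → I/S/S on L0; bus BusRd Flush; mem=56
  op16 P0: store L2 := 17 → M/I/I on L2; bus BusRdX Flush; mem=41
  op17 P2: load  L2 → S/I/S on L2; bus BusRd Flush; mem=17
  op18 P0: load  L2 → S/I/S on L2; bus (none); mem=17
  op19 P2: load  L0 → I/S/S on L0; bus (none); mem=56
  op20 P1: store L2 := 69 → I/M/I on L2; bus BusRdX; mem=17
  op21 P0: load  L2 → S/S/I on L2; bus BusRd Flush; mem=69
  op22 P2: load  L2 → S/S/S on L2; bus BusRd; mem=69
  op23 P0: load  L1 → S/S/I on L1; bus BusRd Flush; mem=26
  op24 P2: load  L2 → S/S/S on L2; bus (none); mem=69
  op25 P0: load  L2 → S/S/S on L2; bus (none); mem=69
  op26 P1: store L2 := 49 → I/M/I on L2; bus BusUpgr; mem=69

invalidations = 3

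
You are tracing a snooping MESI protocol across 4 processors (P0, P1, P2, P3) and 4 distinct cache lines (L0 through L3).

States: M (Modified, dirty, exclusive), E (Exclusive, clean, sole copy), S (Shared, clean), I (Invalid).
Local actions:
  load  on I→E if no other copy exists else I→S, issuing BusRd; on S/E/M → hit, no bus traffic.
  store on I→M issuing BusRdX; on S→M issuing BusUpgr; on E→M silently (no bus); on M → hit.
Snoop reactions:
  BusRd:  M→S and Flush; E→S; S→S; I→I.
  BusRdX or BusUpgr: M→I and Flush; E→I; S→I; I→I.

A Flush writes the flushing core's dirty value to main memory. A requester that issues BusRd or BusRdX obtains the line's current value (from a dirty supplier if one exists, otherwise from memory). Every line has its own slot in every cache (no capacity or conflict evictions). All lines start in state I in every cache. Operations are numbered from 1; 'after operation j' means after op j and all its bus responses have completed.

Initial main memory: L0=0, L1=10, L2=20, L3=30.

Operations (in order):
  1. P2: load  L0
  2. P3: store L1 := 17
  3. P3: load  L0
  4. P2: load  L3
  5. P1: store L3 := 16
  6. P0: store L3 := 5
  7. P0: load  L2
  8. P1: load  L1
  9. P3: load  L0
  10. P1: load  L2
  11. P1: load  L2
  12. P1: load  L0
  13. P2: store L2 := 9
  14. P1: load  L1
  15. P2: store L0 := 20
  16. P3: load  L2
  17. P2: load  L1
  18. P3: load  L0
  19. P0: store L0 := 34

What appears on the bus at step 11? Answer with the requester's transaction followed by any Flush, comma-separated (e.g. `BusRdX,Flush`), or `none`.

bus = none

step 1: P2: load  L0  ⟶  IIEI  (L0)  txn=BusRd  M[L0]=0
step 2: P3: store L1 := 17  ⟶  IIIM  (L1)  txn=BusRdX  M[L1]=10
step 3: P3: load  L0  ⟶  IISS  (L0)  txn=BusRd  M[L0]=0
step 4: P2: load  L3  ⟶  IIEI  (L3)  txn=BusRd  M[L3]=30
step 5: P1: store L3 := 16  ⟶  IMII  (L3)  txn=BusRdX  M[L3]=30
step 6: P0: store L3 := 5  ⟶  MIII  (L3)  txn=BusRdX+Flush  M[L3]=16
step 7: P0: load  L2  ⟶  EIII  (L2)  txn=BusRd  M[L2]=20
step 8: P1: load  L1  ⟶  ISIS  (L1)  txn=BusRd+Flush  M[L1]=17
step 9: P3: load  L0  ⟶  IISS  (L0)  txn=∅  M[L0]=0
step 10: P1: load  L2  ⟶  SSII  (L2)  txn=BusRd  M[L2]=20
step 11: P1: load  L2  ⟶  SSII  (L2)  txn=∅  M[L2]=20
step 12: P1: load  L0  ⟶  ISSS  (L0)  txn=BusRd  M[L0]=0
step 13: P2: store L2 := 9  ⟶  IIMI  (L2)  txn=BusRdX  M[L2]=20
step 14: P1: load  L1  ⟶  ISIS  (L1)  txn=∅  M[L1]=17
step 15: P2: store L0 := 20  ⟶  IIMI  (L0)  txn=BusUpgr  M[L0]=0
step 16: P3: load  L2  ⟶  IISS  (L2)  txn=BusRd+Flush  M[L2]=9
step 17: P2: load  L1  ⟶  ISSS  (L1)  txn=BusRd  M[L1]=17
step 18: P3: load  L0  ⟶  IISS  (L0)  txn=BusRd+Flush  M[L0]=20
step 19: P0: store L0 := 34  ⟶  MIII  (L0)  txn=BusRdX  M[L0]=20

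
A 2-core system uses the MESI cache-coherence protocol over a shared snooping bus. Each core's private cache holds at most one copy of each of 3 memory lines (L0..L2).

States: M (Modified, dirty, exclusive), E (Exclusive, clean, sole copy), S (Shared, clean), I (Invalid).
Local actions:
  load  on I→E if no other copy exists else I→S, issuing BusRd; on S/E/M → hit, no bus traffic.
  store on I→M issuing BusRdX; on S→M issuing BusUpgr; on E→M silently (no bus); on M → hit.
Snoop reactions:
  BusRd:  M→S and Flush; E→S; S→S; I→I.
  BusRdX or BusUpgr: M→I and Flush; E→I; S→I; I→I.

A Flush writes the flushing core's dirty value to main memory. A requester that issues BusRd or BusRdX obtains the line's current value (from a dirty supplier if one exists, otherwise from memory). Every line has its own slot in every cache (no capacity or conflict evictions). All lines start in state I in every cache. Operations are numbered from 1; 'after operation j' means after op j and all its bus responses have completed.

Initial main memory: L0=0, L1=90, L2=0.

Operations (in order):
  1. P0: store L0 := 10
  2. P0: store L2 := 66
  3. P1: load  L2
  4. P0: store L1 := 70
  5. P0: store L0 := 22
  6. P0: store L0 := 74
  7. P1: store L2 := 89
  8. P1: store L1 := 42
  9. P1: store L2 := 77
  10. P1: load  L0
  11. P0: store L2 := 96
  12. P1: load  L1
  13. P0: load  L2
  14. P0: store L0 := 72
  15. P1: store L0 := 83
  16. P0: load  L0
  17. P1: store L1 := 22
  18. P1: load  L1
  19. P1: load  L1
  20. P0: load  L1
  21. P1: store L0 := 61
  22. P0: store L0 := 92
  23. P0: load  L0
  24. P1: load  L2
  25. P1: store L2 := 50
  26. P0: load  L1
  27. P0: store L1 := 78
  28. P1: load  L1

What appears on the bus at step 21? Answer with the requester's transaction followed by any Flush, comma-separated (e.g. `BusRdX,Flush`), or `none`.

[1] P0: store L0 := 10 | P0:M(10), P1:I | bus: BusRdX
[2] P0: store L2 := 66 | P0:M(66), P1:I | bus: BusRdX
[3] P1: load  L2 | P0:S(66), P1:S(66) | bus: BusRd,Flush
[4] P0: store L1 := 70 | P0:M(70), P1:I | bus: BusRdX
[5] P0: store L0 := 22 | P0:M(22), P1:I | bus: none
[6] P0: store L0 := 74 | P0:M(74), P1:I | bus: none
[7] P1: store L2 := 89 | P0:I, P1:M(89) | bus: BusUpgr
[8] P1: store L1 := 42 | P0:I, P1:M(42) | bus: BusRdX,Flush
[9] P1: store L2 := 77 | P0:I, P1:M(77) | bus: none
[10] P1: load  L0 | P0:S(74), P1:S(74) | bus: BusRd,Flush
[11] P0: store L2 := 96 | P0:M(96), P1:I | bus: BusRdX,Flush
[12] P1: load  L1 | P0:I, P1:M(42) | bus: none
[13] P0: load  L2 | P0:M(96), P1:I | bus: none
[14] P0: store L0 := 72 | P0:M(72), P1:I | bus: BusUpgr
[15] P1: store L0 := 83 | P0:I, P1:M(83) | bus: BusRdX,Flush
[16] P0: load  L0 | P0:S(83), P1:S(83) | bus: BusRd,Flush
[17] P1: store L1 := 22 | P0:I, P1:M(22) | bus: none
[18] P1: load  L1 | P0:I, P1:M(22) | bus: none
[19] P1: load  L1 | P0:I, P1:M(22) | bus: none
[20] P0: load  L1 | P0:S(22), P1:S(22) | bus: BusRd,Flush
[21] P1: store L0 := 61 | P0:I, P1:M(61) | bus: BusUpgr
[22] P0: store L0 := 92 | P0:M(92), P1:I | bus: BusRdX,Flush
[23] P0: load  L0 | P0:M(92), P1:I | bus: none
[24] P1: load  L2 | P0:S(96), P1:S(96) | bus: BusRd,Flush
[25] P1: store L2 := 50 | P0:I, P1:M(50) | bus: BusUpgr
[26] P0: load  L1 | P0:S(22), P1:S(22) | bus: none
[27] P0: store L1 := 78 | P0:M(78), P1:I | bus: BusUpgr
[28] P1: load  L1 | P0:S(78), P1:S(78) | bus: BusRd,Flush

bus = BusUpgr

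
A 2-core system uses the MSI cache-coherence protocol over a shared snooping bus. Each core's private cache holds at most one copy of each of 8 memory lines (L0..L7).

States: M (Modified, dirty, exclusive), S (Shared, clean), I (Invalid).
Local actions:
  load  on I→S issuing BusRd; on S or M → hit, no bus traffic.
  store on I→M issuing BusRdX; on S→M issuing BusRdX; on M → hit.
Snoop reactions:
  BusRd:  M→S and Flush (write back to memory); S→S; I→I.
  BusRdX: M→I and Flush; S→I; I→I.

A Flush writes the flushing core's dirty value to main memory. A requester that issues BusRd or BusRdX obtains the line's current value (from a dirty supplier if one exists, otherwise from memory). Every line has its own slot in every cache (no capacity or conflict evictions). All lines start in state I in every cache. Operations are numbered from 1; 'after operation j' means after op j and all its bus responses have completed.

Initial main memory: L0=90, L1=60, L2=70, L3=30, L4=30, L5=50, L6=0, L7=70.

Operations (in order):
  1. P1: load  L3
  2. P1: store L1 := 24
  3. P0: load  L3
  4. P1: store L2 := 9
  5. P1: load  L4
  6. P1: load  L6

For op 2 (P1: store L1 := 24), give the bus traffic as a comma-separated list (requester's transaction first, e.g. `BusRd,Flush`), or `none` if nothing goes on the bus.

bus = BusRdX

step 1: P1: load  L3  ⟶  IS  (L3)  txn=BusRd  M[L3]=30
step 2: P1: store L1 := 24  ⟶  IM  (L1)  txn=BusRdX  M[L1]=60
step 3: P0: load  L3  ⟶  SS  (L3)  txn=BusRd  M[L3]=30
step 4: P1: store L2 := 9  ⟶  IM  (L2)  txn=BusRdX  M[L2]=70
step 5: P1: load  L4  ⟶  IS  (L4)  txn=BusRd  M[L4]=30
step 6: P1: load  L6  ⟶  IS  (L6)  txn=BusRd  M[L6]=0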